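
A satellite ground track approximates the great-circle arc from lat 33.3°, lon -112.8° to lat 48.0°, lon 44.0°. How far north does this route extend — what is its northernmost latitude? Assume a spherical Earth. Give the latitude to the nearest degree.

≈ 77°

The great circle lies in the plane with unit normal n̂ = (p₁ × p₂)/|p₁ × p₂|.
Here n̂_z ≈ +0.222; the vertex latitude is φ_max = arccos|n̂_z| ≈ 77.2°.
Check via Clairaut: cos φ_max = |cos φ₁| · sin C = cos(33.3°)·sin(15.4°) ≈ 0.222, again giving ≈ 77.2°.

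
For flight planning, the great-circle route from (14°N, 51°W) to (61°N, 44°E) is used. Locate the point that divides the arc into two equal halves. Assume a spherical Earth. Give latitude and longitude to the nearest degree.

≈ (47°N, 24°W)

From cos δ = sin φ₁ sin φ₂ + cos φ₁ cos φ₂ cos Δλ, the central angle is δ ≈ 1.399 rad (80.2°).
Interpolate at f = 1/2 with slerp weights a = sin((1−f)δ)/sin δ ≈ 0.654, b = sin(fδ)/sin δ ≈ 0.654.
p = a·p₁ + b·p₂ ≈ (0.627, -0.273, 0.730); φ = arcsin(p_z) ≈ 46.86°, λ = atan2(p_y, p_x) ≈ -23.51°.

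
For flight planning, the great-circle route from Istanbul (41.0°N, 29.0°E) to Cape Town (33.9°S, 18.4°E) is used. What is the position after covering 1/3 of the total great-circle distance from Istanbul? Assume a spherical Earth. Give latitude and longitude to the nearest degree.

From cos δ = sin φ₁ sin φ₂ + cos φ₁ cos φ₂ cos Δλ, the central angle is δ ≈ 1.318 rad (75.5°).
Interpolate at f = 1/3 with slerp weights a = sin((1−f)δ)/sin δ ≈ 0.795, b = sin(fδ)/sin δ ≈ 0.439.
p = a·p₁ + b·p₂ ≈ (0.871, 0.406, 0.277); φ = arcsin(p_z) ≈ 16.06°, λ = atan2(p_y, p_x) ≈ 25.00°.

≈ (16°N, 25°E)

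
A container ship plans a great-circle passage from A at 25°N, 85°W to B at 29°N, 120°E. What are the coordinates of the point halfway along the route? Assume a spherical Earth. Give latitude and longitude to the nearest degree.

≈ 67°N, 158°W

The haversine formula gives a central angle δ ≈ 2.110 rad (120.9°) between the endpoints.
Interpolate at f = 1/2 with slerp weights a = sin((1−f)δ)/sin δ ≈ 1.014, b = sin(fδ)/sin δ ≈ 1.014.
p = a·p₁ + b·p₂ ≈ (-0.363, -0.147, 0.920); φ = arcsin(p_z) ≈ 66.92°, λ = atan2(p_y, p_x) ≈ -157.91°.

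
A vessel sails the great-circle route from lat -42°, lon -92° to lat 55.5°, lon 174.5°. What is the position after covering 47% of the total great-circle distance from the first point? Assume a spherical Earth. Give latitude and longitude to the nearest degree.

≈ lat 6°, lon -129°

Convert each endpoint to a unit vector on the sphere (x = cos φ cos λ, y = cos φ sin λ, z = sin φ).
The central angle between the endpoints is δ = arccos(p₁·p₂) ≈ 2.186 rad (125.2°).
Interpolate at f = 0.47 with slerp weights a = sin((1−f)δ)/sin δ ≈ 1.122, b = sin(fδ)/sin δ ≈ 1.048.
p = a·p₁ + b·p₂ ≈ (-0.620, -0.776, 0.113); φ = arcsin(p_z) ≈ 6.49°, λ = atan2(p_y, p_x) ≈ -128.61°.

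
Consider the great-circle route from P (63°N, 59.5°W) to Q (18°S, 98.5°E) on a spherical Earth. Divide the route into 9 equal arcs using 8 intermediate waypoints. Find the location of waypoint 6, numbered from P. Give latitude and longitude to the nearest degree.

From cos δ = sin φ₁ sin φ₂ + cos φ₁ cos φ₂ cos Δλ, the central angle is δ ≈ 2.313 rad (132.5°).
Interpolate at f = 6/9 with slerp weights a = sin((1−f)δ)/sin δ ≈ 0.945, b = sin(fδ)/sin δ ≈ 1.356.
p = a·p₁ + b·p₂ ≈ (0.027, 0.906, 0.423); φ = arcsin(p_z) ≈ 25.03°, λ = atan2(p_y, p_x) ≈ 88.28°.

≈ (25°N, 88°E)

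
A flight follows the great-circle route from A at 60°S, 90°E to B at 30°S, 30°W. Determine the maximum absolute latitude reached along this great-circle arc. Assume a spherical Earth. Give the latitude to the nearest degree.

≈ 67°S

The great circle lies in the plane with unit normal n̂ = (p₁ × p₂)/|p₁ × p₂|.
Here n̂_z ≈ -0.384; the vertex latitude is φ_max = arccos|n̂_z| ≈ 67.4°.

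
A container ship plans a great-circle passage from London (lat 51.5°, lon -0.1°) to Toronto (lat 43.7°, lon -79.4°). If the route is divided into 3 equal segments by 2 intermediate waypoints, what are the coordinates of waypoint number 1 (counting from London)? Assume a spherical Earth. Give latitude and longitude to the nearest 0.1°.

≈ lat 55.5°, lon -28.3°

Convert each endpoint to a unit vector on the sphere (x = cos φ cos λ, y = cos φ sin λ, z = sin φ).
The central angle between the endpoints is δ = arccos(p₁·p₂) ≈ 0.897 rad (51.4°).
Interpolate at f = 1/3 with slerp weights a = sin((1−f)δ)/sin δ ≈ 0.720, b = sin(fδ)/sin δ ≈ 0.377.
p = a·p₁ + b·p₂ ≈ (0.499, -0.269, 0.824); φ = arcsin(p_z) ≈ 55.51°, λ = atan2(p_y, p_x) ≈ -28.31°.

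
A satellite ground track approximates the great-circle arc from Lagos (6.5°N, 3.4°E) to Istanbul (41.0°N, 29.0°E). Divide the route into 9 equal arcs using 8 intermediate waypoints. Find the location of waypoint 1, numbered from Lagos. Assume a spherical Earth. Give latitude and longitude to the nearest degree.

The haversine formula gives a central angle δ ≈ 0.722 rad (41.4°) between the endpoints.
Interpolate at f = 1/9 with slerp weights a = sin((1−f)δ)/sin δ ≈ 0.906, b = sin(fδ)/sin δ ≈ 0.121.
p = a·p₁ + b·p₂ ≈ (0.978, 0.098, 0.182); φ = arcsin(p_z) ≈ 10.49°, λ = atan2(p_y, p_x) ≈ 5.70°.

≈ 10°N, 6°E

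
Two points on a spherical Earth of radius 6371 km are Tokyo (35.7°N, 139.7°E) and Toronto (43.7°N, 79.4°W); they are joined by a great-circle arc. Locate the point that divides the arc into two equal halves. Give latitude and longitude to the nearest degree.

≈ 68°N, 159°W

From cos δ = sin φ₁ sin φ₂ + cos φ₁ cos φ₂ cos Δλ, the central angle is δ ≈ 1.623 rad (93.0°).
Interpolate at f = 1/2 with slerp weights a = sin((1−f)δ)/sin δ ≈ 0.726, b = sin(fδ)/sin δ ≈ 0.726.
p = a·p₁ + b·p₂ ≈ (-0.353, -0.135, 0.926); φ = arcsin(p_z) ≈ 67.78°, λ = atan2(p_y, p_x) ≈ -159.13°.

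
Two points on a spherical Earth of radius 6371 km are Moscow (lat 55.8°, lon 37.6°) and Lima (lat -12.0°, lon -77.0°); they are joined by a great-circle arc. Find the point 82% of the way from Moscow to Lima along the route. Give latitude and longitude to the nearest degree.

Write both endpoints as unit vectors p₁, p₂ with components (cos φ cos λ, cos φ sin λ, sin φ).
The central angle between the endpoints is δ = arccos(p₁·p₂) ≈ 1.983 rad (113.6°).
Interpolate at f = 0.82 with slerp weights a = sin((1−f)δ)/sin δ ≈ 0.381, b = sin(fδ)/sin δ ≈ 1.090.
p = a·p₁ + b·p₂ ≈ (0.410, -0.908, 0.089); φ = arcsin(p_z) ≈ 5.10°, λ = atan2(p_y, p_x) ≈ -65.71°.

≈ lat 5°, lon -66°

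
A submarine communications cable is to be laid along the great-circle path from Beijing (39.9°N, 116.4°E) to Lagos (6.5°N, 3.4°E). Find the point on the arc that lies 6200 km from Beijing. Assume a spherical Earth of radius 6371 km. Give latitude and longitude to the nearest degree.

Convert each endpoint to a unit vector on the sphere (x = cos φ cos λ, y = cos φ sin λ, z = sin φ).
The central angle between the endpoints is δ = arccos(p₁·p₂) ≈ 1.798 rad (103.0°). The total great-circle distance is δ·R ≈ 1.798 × 6371 ≈ 11455 km, so the target fraction is f = 6200/11455 ≈ 0.541.
Interpolate at f ≈ 0.541 with slerp weights a = sin((1−f)δ)/sin δ ≈ 0.754, b = sin(fδ)/sin δ ≈ 0.848.
p = a·p₁ + b·p₂ ≈ (0.584, 0.568, 0.580); φ = arcsin(p_z) ≈ 35.42°, λ = atan2(p_y, p_x) ≈ 44.18°.

≈ 35°N, 44°E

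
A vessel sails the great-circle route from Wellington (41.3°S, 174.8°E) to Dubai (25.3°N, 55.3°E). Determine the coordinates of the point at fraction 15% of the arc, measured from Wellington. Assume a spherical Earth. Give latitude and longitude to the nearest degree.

≈ (38°S, 150°E)

Write both endpoints as unit vectors p₁, p₂ with components (cos φ cos λ, cos φ sin λ, sin φ).
The central angle between the endpoints is δ = arccos(p₁·p₂) ≈ 2.235 rad (128.1°).
Interpolate at f = 0.15 with slerp weights a = sin((1−f)δ)/sin δ ≈ 1.202, b = sin(fδ)/sin δ ≈ 0.418.
p = a·p₁ + b·p₂ ≈ (-0.684, 0.392, -0.615); φ = arcsin(p_z) ≈ -37.93°, λ = atan2(p_y, p_x) ≈ 150.16°.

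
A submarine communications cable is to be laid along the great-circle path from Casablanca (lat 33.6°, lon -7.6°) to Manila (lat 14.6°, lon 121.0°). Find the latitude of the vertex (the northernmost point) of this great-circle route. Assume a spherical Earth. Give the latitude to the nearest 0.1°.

The great circle lies in the plane with unit normal n̂ = (p₁ × p₂)/|p₁ × p₂|.
Here n̂_z ≈ +0.676; the vertex latitude is φ_max = arccos|n̂_z| ≈ 47.5°.
Check via Clairaut: cos φ_max = |cos φ₁| · sin C = cos(33.6°)·sin(54.3°) ≈ 0.676, again giving ≈ 47.5°.

≈ 47.5°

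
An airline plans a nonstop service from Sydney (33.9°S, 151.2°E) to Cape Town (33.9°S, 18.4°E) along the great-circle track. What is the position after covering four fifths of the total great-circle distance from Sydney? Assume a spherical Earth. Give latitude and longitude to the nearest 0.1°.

From cos δ = sin φ₁ sin φ₂ + cos φ₁ cos φ₂ cos Δλ, the central angle is δ ≈ 1.728 rad (99.0°).
Interpolate at f = 4/5 with slerp weights a = sin((1−f)δ)/sin δ ≈ 0.343, b = sin(fδ)/sin δ ≈ 0.995.
p = a·p₁ + b·p₂ ≈ (0.534, 0.398, -0.746); φ = arcsin(p_z) ≈ -48.26°, λ = atan2(p_y, p_x) ≈ 36.69°.

≈ 48.3°S, 36.7°E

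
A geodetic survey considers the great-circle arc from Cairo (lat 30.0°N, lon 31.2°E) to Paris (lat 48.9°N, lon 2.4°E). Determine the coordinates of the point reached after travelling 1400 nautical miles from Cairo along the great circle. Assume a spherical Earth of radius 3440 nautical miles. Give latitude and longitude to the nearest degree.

The haversine formula gives a central angle δ ≈ 0.504 rad (28.9°) between the endpoints. The total great-circle distance is δ·R ≈ 0.504 × 3440 ≈ 1734 nmi, so the target fraction is f = 1400/1734 ≈ 0.808.
Interpolate at f ≈ 0.808 with slerp weights a = sin((1−f)δ)/sin δ ≈ 0.201, b = sin(fδ)/sin δ ≈ 0.820.
p = a·p₁ + b·p₂ ≈ (0.687, 0.113, 0.718); φ = arcsin(p_z) ≈ 45.89°, λ = atan2(p_y, p_x) ≈ 9.30°.

≈ lat 46°N, lon 9°E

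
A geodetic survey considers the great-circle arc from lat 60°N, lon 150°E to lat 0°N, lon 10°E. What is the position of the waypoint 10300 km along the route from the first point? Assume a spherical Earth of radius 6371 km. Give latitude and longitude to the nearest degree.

≈ lat 19°N, lon 17°E

Write both endpoints as unit vectors p₁, p₂ with components (cos φ cos λ, cos φ sin λ, sin φ).
The central angle between the endpoints is δ = arccos(p₁·p₂) ≈ 1.964 rad (112.5°). The total great-circle distance is δ·R ≈ 1.964 × 6371 ≈ 12512 km, so the target fraction is f = 10300/12512 ≈ 0.823.
Interpolate at f ≈ 0.823 with slerp weights a = sin((1−f)δ)/sin δ ≈ 0.368, b = sin(fδ)/sin δ ≈ 1.081.
p = a·p₁ + b·p₂ ≈ (0.906, 0.280, 0.319); φ = arcsin(p_z) ≈ 18.60°, λ = atan2(p_y, p_x) ≈ 17.17°.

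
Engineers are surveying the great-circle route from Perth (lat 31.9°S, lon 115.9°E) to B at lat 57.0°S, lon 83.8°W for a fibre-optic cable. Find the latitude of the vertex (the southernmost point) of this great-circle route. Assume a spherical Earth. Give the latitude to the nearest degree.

The great circle lies in the plane with unit normal n̂ = (p₁ × p₂)/|p₁ × p₂|.
Here n̂_z ≈ +0.156; the vertex latitude is φ_max = arccos|n̂_z| ≈ 81.0°.

≈ 81°S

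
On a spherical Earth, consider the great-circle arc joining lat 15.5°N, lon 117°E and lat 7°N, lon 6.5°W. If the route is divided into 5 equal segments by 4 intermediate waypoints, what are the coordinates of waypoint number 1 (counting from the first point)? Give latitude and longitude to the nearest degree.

≈ lat 21°N, lon 92°E

Convert each endpoint to a unit vector on the sphere (x = cos φ cos λ, y = cos φ sin λ, z = sin φ).
The central angle between the endpoints is δ = arccos(p₁·p₂) ≈ 2.089 rad (119.7°).
Interpolate at f = 1/5 with slerp weights a = sin((1−f)δ)/sin δ ≈ 1.145, b = sin(fδ)/sin δ ≈ 0.467.
p = a·p₁ + b·p₂ ≈ (-0.040, 0.931, 0.363); φ = arcsin(p_z) ≈ 21.28°, λ = atan2(p_y, p_x) ≈ 92.49°.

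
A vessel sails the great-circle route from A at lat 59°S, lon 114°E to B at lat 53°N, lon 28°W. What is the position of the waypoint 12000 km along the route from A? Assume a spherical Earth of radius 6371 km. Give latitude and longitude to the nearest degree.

Write both endpoints as unit vectors p₁, p₂ with components (cos φ cos λ, cos φ sin λ, sin φ).
The central angle between the endpoints is δ = arccos(p₁·p₂) ≈ 2.762 rad (158.3°). The total great-circle distance is δ·R ≈ 2.762 × 6371 ≈ 17597 km, so the target fraction is f = 12000/17597 ≈ 0.682.
Interpolate at f ≈ 0.682 with slerp weights a = sin((1−f)δ)/sin δ ≈ 2.077, b = sin(fδ)/sin δ ≈ 2.568.
p = a·p₁ + b·p₂ ≈ (0.929, 0.252, 0.270); φ = arcsin(p_z) ≈ 15.67°, λ = atan2(p_y, p_x) ≈ 15.17°.

≈ lat 16°N, lon 15°E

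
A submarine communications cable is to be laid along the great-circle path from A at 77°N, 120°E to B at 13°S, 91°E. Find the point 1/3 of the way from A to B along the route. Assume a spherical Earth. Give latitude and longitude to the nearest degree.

≈ 48°N, 99°E

Write both endpoints as unit vectors p₁, p₂ with components (cos φ cos λ, cos φ sin λ, sin φ).
The central angle between the endpoints is δ = arccos(p₁·p₂) ≈ 1.598 rad (91.6°).
Interpolate at f = 1/3 with slerp weights a = sin((1−f)δ)/sin δ ≈ 0.875, b = sin(fδ)/sin δ ≈ 0.508.
p = a·p₁ + b·p₂ ≈ (-0.107, 0.666, 0.739); φ = arcsin(p_z) ≈ 47.62°, λ = atan2(p_y, p_x) ≈ 99.14°.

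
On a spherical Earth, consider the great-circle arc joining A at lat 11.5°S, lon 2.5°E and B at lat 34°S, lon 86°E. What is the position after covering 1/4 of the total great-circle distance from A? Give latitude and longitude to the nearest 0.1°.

≈ lat 21.4°S, lon 20.1°E

From cos δ = sin φ₁ sin φ₂ + cos φ₁ cos φ₂ cos Δλ, the central angle is δ ≈ 1.366 rad (78.3°).
Interpolate at f = 1/4 with slerp weights a = sin((1−f)δ)/sin δ ≈ 0.873, b = sin(fδ)/sin δ ≈ 0.342.
p = a·p₁ + b·p₂ ≈ (0.874, 0.320, -0.365); φ = arcsin(p_z) ≈ -21.42°, λ = atan2(p_y, p_x) ≈ 20.12°.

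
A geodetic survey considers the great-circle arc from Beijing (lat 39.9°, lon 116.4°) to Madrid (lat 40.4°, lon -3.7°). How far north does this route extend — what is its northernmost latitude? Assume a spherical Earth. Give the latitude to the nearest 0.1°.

The great circle lies in the plane with unit normal n̂ = (p₁ × p₂)/|p₁ × p₂|.
Here n̂_z ≈ -0.509; the vertex latitude is φ_max = arccos|n̂_z| ≈ 59.4°.

≈ 59.4°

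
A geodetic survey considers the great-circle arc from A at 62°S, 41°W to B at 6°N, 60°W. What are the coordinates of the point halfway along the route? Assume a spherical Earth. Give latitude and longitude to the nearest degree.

The haversine formula gives a central angle δ ≈ 1.214 rad (69.6°) between the endpoints.
Interpolate at f = 1/2 with slerp weights a = sin((1−f)δ)/sin δ ≈ 0.609, b = sin(fδ)/sin δ ≈ 0.609.
p = a·p₁ + b·p₂ ≈ (0.518, -0.712, -0.474); φ = arcsin(p_z) ≈ -28.29°, λ = atan2(p_y, p_x) ≈ -53.93°.

≈ 28°S, 54°W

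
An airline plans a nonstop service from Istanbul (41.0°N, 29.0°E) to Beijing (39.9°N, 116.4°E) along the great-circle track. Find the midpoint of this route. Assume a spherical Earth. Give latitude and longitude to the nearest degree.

≈ 50°N, 73°E

Write both endpoints as unit vectors p₁, p₂ with components (cos φ cos λ, cos φ sin λ, sin φ).
The central angle between the endpoints is δ = arccos(p₁·p₂) ≈ 1.107 rad (63.4°).
Interpolate at f = 1/2 with slerp weights a = sin((1−f)δ)/sin δ ≈ 0.588, b = sin(fδ)/sin δ ≈ 0.588.
p = a·p₁ + b·p₂ ≈ (0.187, 0.619, 0.763); φ = arcsin(p_z) ≈ 49.70°, λ = atan2(p_y, p_x) ≈ 73.15°.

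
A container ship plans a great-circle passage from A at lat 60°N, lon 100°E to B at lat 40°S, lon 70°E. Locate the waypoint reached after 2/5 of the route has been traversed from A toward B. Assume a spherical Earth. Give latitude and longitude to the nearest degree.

≈ lat 20°N, lon 84°E

Write both endpoints as unit vectors p₁, p₂ with components (cos φ cos λ, cos φ sin λ, sin φ).
The central angle between the endpoints is δ = arccos(p₁·p₂) ≈ 1.798 rad (103.0°).
Interpolate at f = 2/5 with slerp weights a = sin((1−f)δ)/sin δ ≈ 0.904, b = sin(fδ)/sin δ ≈ 0.676.
p = a·p₁ + b·p₂ ≈ (0.099, 0.932, 0.349); φ = arcsin(p_z) ≈ 20.41°, λ = atan2(p_y, p_x) ≈ 83.96°.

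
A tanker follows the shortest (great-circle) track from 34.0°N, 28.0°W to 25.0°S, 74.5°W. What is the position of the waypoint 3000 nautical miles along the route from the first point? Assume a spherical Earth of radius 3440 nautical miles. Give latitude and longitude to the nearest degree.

≈ 6°S, 60°W

Write both endpoints as unit vectors p₁, p₂ with components (cos φ cos λ, cos φ sin λ, sin φ).
The central angle between the endpoints is δ = arccos(p₁·p₂) ≈ 1.286 rad (73.7°). The total great-circle distance is δ·R ≈ 1.286 × 3440 ≈ 4424 nmi, so the target fraction is f = 3000/4424 ≈ 0.678.
Interpolate at f ≈ 0.678 with slerp weights a = sin((1−f)δ)/sin δ ≈ 0.419, b = sin(fδ)/sin δ ≈ 0.798.
p = a·p₁ + b·p₂ ≈ (0.500, -0.860, -0.103); φ = arcsin(p_z) ≈ -5.90°, λ = atan2(p_y, p_x) ≈ -59.82°.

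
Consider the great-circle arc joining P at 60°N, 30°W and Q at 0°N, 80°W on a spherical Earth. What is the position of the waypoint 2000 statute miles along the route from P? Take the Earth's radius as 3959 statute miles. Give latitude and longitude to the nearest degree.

Write both endpoints as unit vectors p₁, p₂ with components (cos φ cos λ, cos φ sin λ, sin φ).
The central angle between the endpoints is δ = arccos(p₁·p₂) ≈ 1.244 rad (71.3°). The total great-circle distance is δ·R ≈ 1.244 × 3959 ≈ 4923 mi, so the target fraction is f = 2000/4923 ≈ 0.406.
Interpolate at f ≈ 0.406 with slerp weights a = sin((1−f)δ)/sin δ ≈ 0.711, b = sin(fδ)/sin δ ≈ 0.511.
p = a·p₁ + b·p₂ ≈ (0.397, -0.681, 0.616); φ = arcsin(p_z) ≈ 38.00°, λ = atan2(p_y, p_x) ≈ -59.79°.

≈ 38°N, 60°W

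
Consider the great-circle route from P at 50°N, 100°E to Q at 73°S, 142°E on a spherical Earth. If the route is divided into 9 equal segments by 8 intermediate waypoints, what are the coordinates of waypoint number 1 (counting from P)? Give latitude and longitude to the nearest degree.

≈ 36°N, 104°E

Convert each endpoint to a unit vector on the sphere (x = cos φ cos λ, y = cos φ sin λ, z = sin φ).
The central angle between the endpoints is δ = arccos(p₁·p₂) ≈ 2.205 rad (126.4°).
Interpolate at f = 1/9 with slerp weights a = sin((1−f)δ)/sin δ ≈ 1.149, b = sin(fδ)/sin δ ≈ 0.301.
p = a·p₁ + b·p₂ ≈ (-0.198, 0.781, 0.592); φ = arcsin(p_z) ≈ 36.29°, λ = atan2(p_y, p_x) ≈ 104.19°.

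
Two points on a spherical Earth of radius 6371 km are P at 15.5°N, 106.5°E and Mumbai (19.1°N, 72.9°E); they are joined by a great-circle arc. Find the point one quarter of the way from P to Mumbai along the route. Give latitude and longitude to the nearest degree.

≈ 17°N, 98°E

Write both endpoints as unit vectors p₁, p₂ with components (cos φ cos λ, cos φ sin λ, sin φ).
The central angle between the endpoints is δ = arccos(p₁·p₂) ≈ 0.563 rad (32.2°).
Interpolate at f = 1/4 with slerp weights a = sin((1−f)δ)/sin δ ≈ 0.768, b = sin(fδ)/sin δ ≈ 0.263.
p = a·p₁ + b·p₂ ≈ (-0.137, 0.947, 0.291); φ = arcsin(p_z) ≈ 16.93°, λ = atan2(p_y, p_x) ≈ 98.24°.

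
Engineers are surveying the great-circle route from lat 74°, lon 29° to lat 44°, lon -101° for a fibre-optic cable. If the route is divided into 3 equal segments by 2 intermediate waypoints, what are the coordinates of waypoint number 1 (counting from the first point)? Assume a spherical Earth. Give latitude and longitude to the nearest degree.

≈ lat 78°, lon -55°

From cos δ = sin φ₁ sin φ₂ + cos φ₁ cos φ₂ cos Δλ, the central angle is δ ≈ 1.000 rad (57.3°).
Interpolate at f = 1/3 with slerp weights a = sin((1−f)δ)/sin δ ≈ 0.735, b = sin(fδ)/sin δ ≈ 0.389.
p = a·p₁ + b·p₂ ≈ (0.124, -0.176, 0.977); φ = arcsin(p_z) ≈ 77.56°, λ = atan2(p_y, p_x) ≈ -54.94°.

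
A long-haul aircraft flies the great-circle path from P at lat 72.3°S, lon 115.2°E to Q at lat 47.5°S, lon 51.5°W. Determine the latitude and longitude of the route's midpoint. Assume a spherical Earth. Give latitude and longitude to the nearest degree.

≈ lat 77°S, lon 41°W

From cos δ = sin φ₁ sin φ₂ + cos φ₁ cos φ₂ cos Δλ, the central angle is δ ≈ 1.044 rad (59.8°).
Interpolate at f = 1/2 with slerp weights a = sin((1−f)δ)/sin δ ≈ 0.577, b = sin(fδ)/sin δ ≈ 0.577.
p = a·p₁ + b·p₂ ≈ (0.168, -0.146, -0.975); φ = arcsin(p_z) ≈ -77.13°, λ = atan2(p_y, p_x) ≈ -41.06°.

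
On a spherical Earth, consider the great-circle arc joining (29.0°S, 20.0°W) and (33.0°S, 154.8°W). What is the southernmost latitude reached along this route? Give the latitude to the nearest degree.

The great circle lies in the plane with unit normal n̂ = (p₁ × p₂)/|p₁ × p₂|.
Here n̂_z ≈ -0.538; the vertex latitude is φ_max = arccos|n̂_z| ≈ 57.5°.

≈ 57°S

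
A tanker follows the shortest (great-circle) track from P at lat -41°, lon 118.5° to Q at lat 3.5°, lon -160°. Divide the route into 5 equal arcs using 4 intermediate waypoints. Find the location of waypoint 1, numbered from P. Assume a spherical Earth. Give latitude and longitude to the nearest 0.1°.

Write both endpoints as unit vectors p₁, p₂ with components (cos φ cos λ, cos φ sin λ, sin φ).
The central angle between the endpoints is δ = arccos(p₁·p₂) ≈ 1.499 rad (85.9°).
Interpolate at f = 1/5 with slerp weights a = sin((1−f)δ)/sin δ ≈ 0.934, b = sin(fδ)/sin δ ≈ 0.296.
p = a·p₁ + b·p₂ ≈ (-0.614, 0.519, -0.595); φ = arcsin(p_z) ≈ -36.50°, λ = atan2(p_y, p_x) ≈ 139.83°.

≈ lat -36.5°, lon 139.8°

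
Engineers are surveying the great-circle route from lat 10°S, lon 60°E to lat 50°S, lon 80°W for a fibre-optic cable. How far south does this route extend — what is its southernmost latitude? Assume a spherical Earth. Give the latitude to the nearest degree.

≈ 64°S

The great circle lies in the plane with unit normal n̂ = (p₁ × p₂)/|p₁ × p₂|.
Here n̂_z ≈ -0.435; the vertex latitude is φ_max = arccos|n̂_z| ≈ 64.2°.
Check via Clairaut: cos φ_max = |cos φ₁| · sin C = cos(10.0°)·sin(153.8°) ≈ 0.435, again giving ≈ 64.2°.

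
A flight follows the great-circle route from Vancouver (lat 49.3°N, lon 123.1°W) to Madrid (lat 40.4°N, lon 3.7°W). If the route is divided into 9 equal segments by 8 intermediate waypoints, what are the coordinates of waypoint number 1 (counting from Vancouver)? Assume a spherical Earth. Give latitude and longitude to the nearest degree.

Write both endpoints as unit vectors p₁, p₂ with components (cos φ cos λ, cos φ sin λ, sin φ).
The central angle between the endpoints is δ = arccos(p₁·p₂) ≈ 1.321 rad (75.7°).
Interpolate at f = 1/9 with slerp weights a = sin((1−f)δ)/sin δ ≈ 0.952, b = sin(fδ)/sin δ ≈ 0.151.
p = a·p₁ + b·p₂ ≈ (-0.224, -0.527, 0.819); φ = arcsin(p_z) ≈ 55.03°, λ = atan2(p_y, p_x) ≈ -113.04°.

≈ lat 55°N, lon 113°W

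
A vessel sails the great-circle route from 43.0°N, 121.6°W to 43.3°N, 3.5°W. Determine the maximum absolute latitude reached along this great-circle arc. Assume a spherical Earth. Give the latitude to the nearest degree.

The great circle lies in the plane with unit normal n̂ = (p₁ × p₂)/|p₁ × p₂|.
Here n̂_z ≈ +0.481; the vertex latitude is φ_max = arccos|n̂_z| ≈ 61.3°.

≈ 61°N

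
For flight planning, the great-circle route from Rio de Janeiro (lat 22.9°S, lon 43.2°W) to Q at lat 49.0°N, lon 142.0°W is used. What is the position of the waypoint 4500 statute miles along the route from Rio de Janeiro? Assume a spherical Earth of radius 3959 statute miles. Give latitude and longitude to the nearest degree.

Convert each endpoint to a unit vector on the sphere (x = cos φ cos λ, y = cos φ sin λ, z = sin φ).
The central angle between the endpoints is δ = arccos(p₁·p₂) ≈ 1.967 rad (112.7°). The total great-circle distance is δ·R ≈ 1.967 × 3959 ≈ 7788 mi, so the target fraction is f = 4500/7788 ≈ 0.578.
Interpolate at f ≈ 0.578 with slerp weights a = sin((1−f)δ)/sin δ ≈ 0.800, b = sin(fδ)/sin δ ≈ 0.984.
p = a·p₁ + b·p₂ ≈ (0.029, -0.902, 0.431); φ = arcsin(p_z) ≈ 25.52°, λ = atan2(p_y, p_x) ≈ -88.16°.

≈ lat 26°N, lon 88°W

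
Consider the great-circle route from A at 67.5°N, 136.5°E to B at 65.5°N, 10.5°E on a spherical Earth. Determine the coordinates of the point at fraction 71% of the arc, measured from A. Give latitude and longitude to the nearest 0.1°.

From cos δ = sin φ₁ sin φ₂ + cos φ₁ cos φ₂ cos Δλ, the central angle is δ ≈ 0.727 rad (41.6°).
Interpolate at f = 0.71 with slerp weights a = sin((1−f)δ)/sin δ ≈ 0.315, b = sin(fδ)/sin δ ≈ 0.743.
p = a·p₁ + b·p₂ ≈ (0.215, 0.139, 0.967); φ = arcsin(p_z) ≈ 75.15°, λ = atan2(p_y, p_x) ≈ 32.85°.

≈ 75.1°N, 32.8°E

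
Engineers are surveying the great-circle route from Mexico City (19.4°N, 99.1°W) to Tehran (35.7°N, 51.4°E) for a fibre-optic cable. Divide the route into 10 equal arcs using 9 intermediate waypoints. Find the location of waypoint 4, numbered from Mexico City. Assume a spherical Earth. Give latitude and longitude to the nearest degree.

The haversine formula gives a central angle δ ≈ 2.063 rad (118.2°) between the endpoints.
Interpolate at f = 4/10 with slerp weights a = sin((1−f)δ)/sin δ ≈ 1.073, b = sin(fδ)/sin δ ≈ 0.834.
p = a·p₁ + b·p₂ ≈ (0.262, -0.470, 0.843); φ = arcsin(p_z) ≈ 57.45°, λ = atan2(p_y, p_x) ≈ -60.81°.

≈ 57°N, 61°W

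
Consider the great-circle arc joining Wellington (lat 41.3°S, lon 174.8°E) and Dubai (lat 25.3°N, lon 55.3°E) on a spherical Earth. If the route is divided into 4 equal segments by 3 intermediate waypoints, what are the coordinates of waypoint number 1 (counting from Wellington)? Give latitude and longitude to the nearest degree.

Convert each endpoint to a unit vector on the sphere (x = cos φ cos λ, y = cos φ sin λ, z = sin φ).
The central angle between the endpoints is δ = arccos(p₁·p₂) ≈ 2.235 rad (128.1°).
Interpolate at f = 1/4 with slerp weights a = sin((1−f)δ)/sin δ ≈ 1.263, b = sin(fδ)/sin δ ≈ 0.673.
p = a·p₁ + b·p₂ ≈ (-0.598, 0.586, -0.546); φ = arcsin(p_z) ≈ -33.08°, λ = atan2(p_y, p_x) ≈ 135.58°.

≈ lat 33°S, lon 136°E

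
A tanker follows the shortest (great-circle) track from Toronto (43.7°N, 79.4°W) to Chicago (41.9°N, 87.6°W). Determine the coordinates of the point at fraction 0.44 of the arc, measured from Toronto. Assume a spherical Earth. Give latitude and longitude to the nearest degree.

Write both endpoints as unit vectors p₁, p₂ with components (cos φ cos λ, cos φ sin λ, sin φ).
The central angle between the endpoints is δ = arccos(p₁·p₂) ≈ 0.110 rad (6.3°).
Interpolate at f = 0.44 with slerp weights a = sin((1−f)δ)/sin δ ≈ 0.561, b = sin(fδ)/sin δ ≈ 0.441.
p = a·p₁ + b·p₂ ≈ (0.088, -0.726, 0.682); φ = arcsin(p_z) ≈ 42.98°, λ = atan2(p_y, p_x) ≈ -83.07°.

≈ (43°N, 83°W)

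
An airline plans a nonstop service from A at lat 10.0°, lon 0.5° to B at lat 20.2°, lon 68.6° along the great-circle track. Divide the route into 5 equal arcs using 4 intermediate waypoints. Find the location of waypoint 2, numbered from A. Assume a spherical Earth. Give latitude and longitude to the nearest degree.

Convert each endpoint to a unit vector on the sphere (x = cos φ cos λ, y = cos φ sin λ, z = sin φ).
The central angle between the endpoints is δ = arccos(p₁·p₂) ≈ 1.154 rad (66.1°).
Interpolate at f = 2/5 with slerp weights a = sin((1−f)δ)/sin δ ≈ 0.698, b = sin(fδ)/sin δ ≈ 0.487.
p = a·p₁ + b·p₂ ≈ (0.854, 0.432, 0.289); φ = arcsin(p_z) ≈ 16.82°, λ = atan2(p_y, p_x) ≈ 26.80°.

≈ lat 17°, lon 27°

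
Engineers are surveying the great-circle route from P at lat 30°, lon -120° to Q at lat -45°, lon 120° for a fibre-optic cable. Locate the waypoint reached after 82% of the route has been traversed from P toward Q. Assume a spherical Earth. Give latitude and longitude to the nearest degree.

≈ lat -39°, lon 151°

Write both endpoints as unit vectors p₁, p₂ with components (cos φ cos λ, cos φ sin λ, sin φ).
The central angle between the endpoints is δ = arccos(p₁·p₂) ≈ 2.291 rad (131.3°).
Interpolate at f = 0.82 with slerp weights a = sin((1−f)δ)/sin δ ≈ 0.533, b = sin(fδ)/sin δ ≈ 1.268.
p = a·p₁ + b·p₂ ≈ (-0.679, 0.376, -0.630); φ = arcsin(p_z) ≈ -39.05°, λ = atan2(p_y, p_x) ≈ 151.00°.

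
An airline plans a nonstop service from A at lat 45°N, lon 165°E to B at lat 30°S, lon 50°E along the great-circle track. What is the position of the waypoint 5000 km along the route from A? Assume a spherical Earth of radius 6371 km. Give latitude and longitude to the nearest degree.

From cos δ = sin φ₁ sin φ₂ + cos φ₁ cos φ₂ cos Δλ, the central angle is δ ≈ 2.230 rad (127.8°). The total great-circle distance is δ·R ≈ 2.230 × 6371 ≈ 14206 km, so the target fraction is f = 5000/14206 ≈ 0.352.
Interpolate at f ≈ 0.352 with slerp weights a = sin((1−f)δ)/sin δ ≈ 1.255, b = sin(fδ)/sin δ ≈ 0.894.
p = a·p₁ + b·p₂ ≈ (-0.360, 0.823, 0.440); φ = arcsin(p_z) ≈ 26.13°, λ = atan2(p_y, p_x) ≈ 113.61°.

≈ lat 26°N, lon 114°E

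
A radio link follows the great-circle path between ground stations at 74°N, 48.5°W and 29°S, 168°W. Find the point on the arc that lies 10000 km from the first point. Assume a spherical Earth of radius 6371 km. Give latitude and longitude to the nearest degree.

≈ 6°N, 158°W

Write both endpoints as unit vectors p₁, p₂ with components (cos φ cos λ, cos φ sin λ, sin φ).
The central angle between the endpoints is δ = arccos(p₁·p₂) ≈ 2.195 rad (125.8°). The total great-circle distance is δ·R ≈ 2.195 × 6371 ≈ 13987 km, so the target fraction is f = 10000/13987 ≈ 0.715.
Interpolate at f ≈ 0.715 with slerp weights a = sin((1−f)δ)/sin δ ≈ 0.722, b = sin(fδ)/sin δ ≈ 1.233.
p = a·p₁ + b·p₂ ≈ (-0.923, -0.373, 0.096); φ = arcsin(p_z) ≈ 5.53°, λ = atan2(p_y, p_x) ≈ -157.98°.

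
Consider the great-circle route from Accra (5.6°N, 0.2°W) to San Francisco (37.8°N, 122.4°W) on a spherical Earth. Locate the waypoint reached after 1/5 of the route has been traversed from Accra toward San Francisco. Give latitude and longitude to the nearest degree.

≈ 21°N, 17°W

Convert each endpoint to a unit vector on the sphere (x = cos φ cos λ, y = cos φ sin λ, z = sin φ).
The central angle between the endpoints is δ = arccos(p₁·p₂) ≈ 1.938 rad (111.1°).
Interpolate at f = 1/5 with slerp weights a = sin((1−f)δ)/sin δ ≈ 1.071, b = sin(fδ)/sin δ ≈ 0.405.
p = a·p₁ + b·p₂ ≈ (0.895, -0.274, 0.353); φ = arcsin(p_z) ≈ 20.66°, λ = atan2(p_y, p_x) ≈ -17.02°.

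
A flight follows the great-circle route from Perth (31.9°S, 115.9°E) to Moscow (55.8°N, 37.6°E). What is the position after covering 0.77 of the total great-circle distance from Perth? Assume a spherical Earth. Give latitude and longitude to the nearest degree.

From cos δ = sin φ₁ sin φ₂ + cos φ₁ cos φ₂ cos Δλ, the central angle is δ ≈ 1.918 rad (109.9°).
Interpolate at f = 0.77 with slerp weights a = sin((1−f)δ)/sin δ ≈ 0.454, b = sin(fδ)/sin δ ≈ 1.059.
p = a·p₁ + b·p₂ ≈ (0.303, 0.710, 0.636); φ = arcsin(p_z) ≈ 39.48°, λ = atan2(p_y, p_x) ≈ 66.88°.

≈ (39°N, 67°E)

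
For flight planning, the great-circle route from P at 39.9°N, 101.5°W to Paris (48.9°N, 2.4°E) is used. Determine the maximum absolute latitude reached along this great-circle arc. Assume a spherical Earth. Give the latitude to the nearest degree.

≈ 58°N

The great circle lies in the plane with unit normal n̂ = (p₁ × p₂)/|p₁ × p₂|.
Here n̂_z ≈ +0.525; the vertex latitude is φ_max = arccos|n̂_z| ≈ 58.3°.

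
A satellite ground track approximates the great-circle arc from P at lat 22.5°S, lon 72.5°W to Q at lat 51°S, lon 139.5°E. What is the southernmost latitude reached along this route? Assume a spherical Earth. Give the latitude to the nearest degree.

The great circle lies in the plane with unit normal n̂ = (p₁ × p₂)/|p₁ × p₂|.
Here n̂_z ≈ -0.314; the vertex latitude is φ_max = arccos|n̂_z| ≈ 71.7°.
Check via Clairaut: cos φ_max = |cos φ₁| · sin C = cos(22.5°)·sin(160.1°) ≈ 0.314, again giving ≈ 71.7°.

≈ 72°S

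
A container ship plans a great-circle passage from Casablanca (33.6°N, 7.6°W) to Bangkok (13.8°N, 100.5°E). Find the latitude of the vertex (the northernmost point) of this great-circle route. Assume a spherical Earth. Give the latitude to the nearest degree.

The great circle lies in the plane with unit normal n̂ = (p₁ × p₂)/|p₁ × p₂|.
Here n̂_z ≈ +0.774; the vertex latitude is φ_max = arccos|n̂_z| ≈ 39.3°.

≈ 39°N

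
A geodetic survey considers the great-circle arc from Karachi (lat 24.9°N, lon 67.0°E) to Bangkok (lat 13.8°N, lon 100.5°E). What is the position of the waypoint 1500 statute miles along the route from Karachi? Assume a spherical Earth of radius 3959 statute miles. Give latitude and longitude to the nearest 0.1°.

≈ lat 18.4°N, lon 89.3°E

From cos δ = sin φ₁ sin φ₂ + cos φ₁ cos φ₂ cos Δλ, the central angle is δ ≈ 0.583 rad (33.4°). The total great-circle distance is δ·R ≈ 0.583 × 3959 ≈ 2307 mi, so the target fraction is f = 1500/2307 ≈ 0.650.
Interpolate at f ≈ 0.650 with slerp weights a = sin((1−f)δ)/sin δ ≈ 0.368, b = sin(fδ)/sin δ ≈ 0.672.
p = a·p₁ + b·p₂ ≈ (0.011, 0.949, 0.315); φ = arcsin(p_z) ≈ 18.37°, λ = atan2(p_y, p_x) ≈ 89.31°.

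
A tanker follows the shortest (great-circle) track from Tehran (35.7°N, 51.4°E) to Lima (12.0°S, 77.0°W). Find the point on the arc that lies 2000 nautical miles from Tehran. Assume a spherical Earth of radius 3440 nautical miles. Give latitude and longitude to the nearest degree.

Write both endpoints as unit vectors p₁, p₂ with components (cos φ cos λ, cos φ sin λ, sin φ).
The central angle between the endpoints is δ = arccos(p₁·p₂) ≈ 2.233 rad (127.9°). The total great-circle distance is δ·R ≈ 2.233 × 3440 ≈ 7681 nmi, so the target fraction is f = 2000/7681 ≈ 0.260.
Interpolate at f ≈ 0.260 with slerp weights a = sin((1−f)δ)/sin δ ≈ 1.264, b = sin(fδ)/sin δ ≈ 0.696.
p = a·p₁ + b·p₂ ≈ (0.793, 0.138, 0.593); φ = arcsin(p_z) ≈ 36.35°, λ = atan2(p_y, p_x) ≈ 9.90°.

≈ 36°N, 10°E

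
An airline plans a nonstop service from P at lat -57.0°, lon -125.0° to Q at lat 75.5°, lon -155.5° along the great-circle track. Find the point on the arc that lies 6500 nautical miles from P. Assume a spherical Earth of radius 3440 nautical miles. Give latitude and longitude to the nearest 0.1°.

≈ lat 50.5°, lon -140.3°

Convert each endpoint to a unit vector on the sphere (x = cos φ cos λ, y = cos φ sin λ, z = sin φ).
The central angle between the endpoints is δ = arccos(p₁·p₂) ≈ 2.338 rad (134.0°). The total great-circle distance is δ·R ≈ 2.338 × 3440 ≈ 8044 nmi, so the target fraction is f = 6500/8044 ≈ 0.808.
Interpolate at f ≈ 0.808 with slerp weights a = sin((1−f)δ)/sin δ ≈ 0.603, b = sin(fδ)/sin δ ≈ 1.320.
p = a·p₁ + b·p₂ ≈ (-0.489, -0.406, 0.772); φ = arcsin(p_z) ≈ 50.52°, λ = atan2(p_y, p_x) ≈ -140.30°.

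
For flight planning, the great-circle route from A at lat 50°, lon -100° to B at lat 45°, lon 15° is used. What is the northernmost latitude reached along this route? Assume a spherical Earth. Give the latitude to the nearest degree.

The great circle lies in the plane with unit normal n̂ = (p₁ × p₂)/|p₁ × p₂|.
Here n̂_z ≈ +0.440; the vertex latitude is φ_max = arccos|n̂_z| ≈ 63.9°.

≈ 64°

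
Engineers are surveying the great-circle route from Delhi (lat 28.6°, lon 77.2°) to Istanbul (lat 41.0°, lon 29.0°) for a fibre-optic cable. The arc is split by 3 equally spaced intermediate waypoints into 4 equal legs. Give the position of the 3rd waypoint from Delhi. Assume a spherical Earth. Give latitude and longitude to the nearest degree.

From cos δ = sin φ₁ sin φ₂ + cos φ₁ cos φ₂ cos Δλ, the central angle is δ ≈ 0.714 rad (40.9°).
Interpolate at f = 3/4 with slerp weights a = sin((1−f)δ)/sin δ ≈ 0.271, b = sin(fδ)/sin δ ≈ 0.779.
p = a·p₁ + b·p₂ ≈ (0.567, 0.517, 0.641); φ = arcsin(p_z) ≈ 39.87°, λ = atan2(p_y, p_x) ≈ 42.37°.

≈ lat 40°, lon 42°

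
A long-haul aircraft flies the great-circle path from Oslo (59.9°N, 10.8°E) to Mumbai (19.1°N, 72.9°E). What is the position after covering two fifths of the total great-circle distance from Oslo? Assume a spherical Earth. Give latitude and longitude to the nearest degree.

≈ 48°N, 46°E

From cos δ = sin φ₁ sin φ₂ + cos φ₁ cos φ₂ cos Δλ, the central angle is δ ≈ 1.042 rad (59.7°).
Interpolate at f = 2/5 with slerp weights a = sin((1−f)δ)/sin δ ≈ 0.678, b = sin(fδ)/sin δ ≈ 0.469.
p = a·p₁ + b·p₂ ≈ (0.464, 0.487, 0.740); φ = arcsin(p_z) ≈ 47.71°, λ = atan2(p_y, p_x) ≈ 46.38°.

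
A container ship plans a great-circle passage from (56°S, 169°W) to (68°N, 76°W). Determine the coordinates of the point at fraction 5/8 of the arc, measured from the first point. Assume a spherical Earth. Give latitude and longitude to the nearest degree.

≈ (25°N, 128°W)

Convert each endpoint to a unit vector on the sphere (x = cos φ cos λ, y = cos φ sin λ, z = sin φ).
The central angle between the endpoints is δ = arccos(p₁·p₂) ≈ 2.465 rad (141.2°).
Interpolate at f = 5/8 with slerp weights a = sin((1−f)δ)/sin δ ≈ 1.275, b = sin(fδ)/sin δ ≈ 1.596.
p = a·p₁ + b·p₂ ≈ (-0.555, -0.716, 0.423); φ = arcsin(p_z) ≈ 25.04°, λ = atan2(p_y, p_x) ≈ -127.78°.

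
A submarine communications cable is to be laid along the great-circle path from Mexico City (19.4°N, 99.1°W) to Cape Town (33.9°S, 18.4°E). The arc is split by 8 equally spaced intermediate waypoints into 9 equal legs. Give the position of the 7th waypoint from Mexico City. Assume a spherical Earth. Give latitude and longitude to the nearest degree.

Convert each endpoint to a unit vector on the sphere (x = cos φ cos λ, y = cos φ sin λ, z = sin φ).
The central angle between the endpoints is δ = arccos(p₁·p₂) ≈ 2.149 rad (123.1°).
Interpolate at f = 7/9 with slerp weights a = sin((1−f)δ)/sin δ ≈ 0.549, b = sin(fδ)/sin δ ≈ 1.188.
p = a·p₁ + b·p₂ ≈ (0.854, -0.200, -0.480); φ = arcsin(p_z) ≈ -28.71°, λ = atan2(p_y, p_x) ≈ -13.18°.

≈ (29°S, 13°W)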